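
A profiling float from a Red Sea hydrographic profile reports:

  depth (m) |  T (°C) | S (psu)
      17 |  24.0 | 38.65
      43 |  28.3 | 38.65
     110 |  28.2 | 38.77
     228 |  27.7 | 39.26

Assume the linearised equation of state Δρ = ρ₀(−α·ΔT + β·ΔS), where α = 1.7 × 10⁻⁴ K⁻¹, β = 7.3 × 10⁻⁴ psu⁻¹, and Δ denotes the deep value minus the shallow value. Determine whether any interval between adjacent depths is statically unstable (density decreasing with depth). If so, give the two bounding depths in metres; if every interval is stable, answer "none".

Evaluate Δρ/ρ₀ = −αΔT + βΔS across each adjacent pair:
  17–43 m: −αΔT+βΔS = −(1.7 × 10⁻⁴)(+4.3)+(7.3 × 10⁻⁴)(+0.00) = -7.3 × 10⁻⁴ → UNSTABLE
  43–110 m: −αΔT+βΔS = −(1.7 × 10⁻⁴)(-0.1)+(7.3 × 10⁻⁴)(+0.12) = 1.0 × 10⁻⁴ → stable
  110–228 m: −αΔT+βΔS = −(1.7 × 10⁻⁴)(-0.5)+(7.3 × 10⁻⁴)(+0.49) = 4.4 × 10⁻⁴ → stable
The 17–43 m interval has Δρ < 0: lighter water underlies denser water.

17–43 m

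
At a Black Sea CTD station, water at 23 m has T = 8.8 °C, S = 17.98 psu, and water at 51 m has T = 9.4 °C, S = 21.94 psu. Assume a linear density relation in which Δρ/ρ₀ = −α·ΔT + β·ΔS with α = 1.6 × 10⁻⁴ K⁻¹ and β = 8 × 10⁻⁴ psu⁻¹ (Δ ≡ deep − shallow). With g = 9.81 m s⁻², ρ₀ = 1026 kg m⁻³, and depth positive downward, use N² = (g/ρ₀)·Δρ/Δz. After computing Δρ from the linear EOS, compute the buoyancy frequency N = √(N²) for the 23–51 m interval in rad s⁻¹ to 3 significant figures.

0.0328 rad s⁻¹

ΔT = +0.6 K, ΔS = +3.96 psu (deep − shallow).
Δρ/ρ₀ = −αΔT + βΔS = -9.60 × 10⁻⁵ + 3.168 × 10⁻³ = 3.072 × 10⁻³, so Δρ ≈ 3.152 kg m⁻³.
N² = (g/ρ₀)·Δρ/Δz = g·(Δρ/ρ₀)/Δz = 9.81 × 3.072 × 10⁻³ / 28 = 1.0763 × 10⁻³ s⁻².
N = √(1.0763 × 10⁻³) = 0.032807 rad s⁻¹ ≈ 0.0328 rad s⁻¹.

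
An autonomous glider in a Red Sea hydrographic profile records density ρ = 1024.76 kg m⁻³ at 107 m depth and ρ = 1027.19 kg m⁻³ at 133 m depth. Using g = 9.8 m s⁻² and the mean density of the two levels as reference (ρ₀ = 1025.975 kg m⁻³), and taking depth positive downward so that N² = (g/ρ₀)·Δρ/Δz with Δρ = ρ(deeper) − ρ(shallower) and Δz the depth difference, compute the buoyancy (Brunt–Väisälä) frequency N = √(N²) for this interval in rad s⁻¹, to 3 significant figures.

0.0299 rad s⁻¹

Δρ = 1027.19 − 1024.76 = 2.43 kg m⁻³ over Δz = 133 − 107 = 26 m.
N² = (9.8/1025.975) × (2.43/26) = 8.9273 × 10⁻⁴ s⁻².
N = √(8.9273 × 10⁻⁴) = 0.029879 rad s⁻¹ ≈ 0.0299 rad s⁻¹.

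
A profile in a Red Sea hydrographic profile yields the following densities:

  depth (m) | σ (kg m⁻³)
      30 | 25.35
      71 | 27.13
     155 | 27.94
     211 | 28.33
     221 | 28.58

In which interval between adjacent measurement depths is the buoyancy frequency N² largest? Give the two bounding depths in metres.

30–71 m

Compute the density gradient over each adjacent pair:
  30–71 m: Δρ/Δz = 1.78/41 = 0.043 kg m⁻⁴
  71–155 m: Δρ/Δz = 0.81/84 = 9.6 × 10⁻³ kg m⁻⁴
  155–211 m: Δρ/Δz = 0.39/56 = 7.0 × 10⁻³ kg m⁻⁴
  211–221 m: Δρ/Δz = 0.25/10 = 0.025 kg m⁻⁴
The largest gradient is in the 30–71 m interval — the pycnocline.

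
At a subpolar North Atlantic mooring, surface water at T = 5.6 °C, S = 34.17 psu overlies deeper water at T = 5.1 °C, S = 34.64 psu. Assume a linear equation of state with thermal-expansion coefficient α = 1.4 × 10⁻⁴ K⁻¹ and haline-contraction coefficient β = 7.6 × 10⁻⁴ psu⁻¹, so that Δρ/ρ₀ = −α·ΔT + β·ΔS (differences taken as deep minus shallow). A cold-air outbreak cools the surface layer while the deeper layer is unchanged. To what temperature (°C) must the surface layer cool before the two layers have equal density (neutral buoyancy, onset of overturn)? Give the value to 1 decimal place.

2.5 °C

Neutral buoyancy requires Δρ = 0, i.e. −α(T_deep − T_surf′) + β(S_deep − S_surf) = 0.
T_surf′ = T_deep − (β/α)·ΔS = 5.1 − (7.6 × 10⁻⁴/1.4 × 10⁻⁴)·(+0.47) = 2.549 °C.
Cooling required: 5.6 − (2.549) = 3.051 °C.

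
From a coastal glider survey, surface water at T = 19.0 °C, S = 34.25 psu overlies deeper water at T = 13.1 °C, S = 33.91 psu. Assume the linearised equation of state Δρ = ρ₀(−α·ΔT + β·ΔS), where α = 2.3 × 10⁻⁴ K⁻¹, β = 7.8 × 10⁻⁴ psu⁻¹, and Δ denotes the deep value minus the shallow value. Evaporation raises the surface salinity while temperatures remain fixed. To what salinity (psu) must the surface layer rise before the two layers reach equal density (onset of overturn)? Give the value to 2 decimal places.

Neutral buoyancy requires −α(T_deep − T_surf) + β(S_deep − S_surf′) = 0.
S_surf′ = S_deep − (α/β)·ΔT = 33.91 − (2.3 × 10⁻⁴/7.8 × 10⁻⁴)·(-5.9) = 35.6497 psu.
Increase required: 35.6497 − 34.25 = 1.3997 psu.

35.65 psu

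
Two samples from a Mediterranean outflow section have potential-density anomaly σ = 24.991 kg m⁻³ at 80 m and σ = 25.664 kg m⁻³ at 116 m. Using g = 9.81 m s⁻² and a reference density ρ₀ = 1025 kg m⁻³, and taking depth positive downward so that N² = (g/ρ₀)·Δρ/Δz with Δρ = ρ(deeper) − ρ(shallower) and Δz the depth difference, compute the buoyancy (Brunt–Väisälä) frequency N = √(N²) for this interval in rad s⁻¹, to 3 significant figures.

0.0134 rad s⁻¹

Δρ = 1025.664 − 1024.991 = 0.673 kg m⁻³ over Δz = 116 − 80 = 36 m.
N² = (9.81/1025) × (0.673/36) = 1.7892 × 10⁻⁴ s⁻².
N = √(1.7892 × 10⁻⁴) = 0.013376 rad s⁻¹ ≈ 0.0134 rad s⁻¹.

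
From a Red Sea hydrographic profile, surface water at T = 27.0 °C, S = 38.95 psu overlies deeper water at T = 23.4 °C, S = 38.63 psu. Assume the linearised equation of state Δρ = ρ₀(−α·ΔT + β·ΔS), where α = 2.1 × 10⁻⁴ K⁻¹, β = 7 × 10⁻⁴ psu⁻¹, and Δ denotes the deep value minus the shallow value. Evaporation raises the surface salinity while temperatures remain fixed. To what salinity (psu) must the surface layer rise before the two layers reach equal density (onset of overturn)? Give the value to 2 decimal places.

Neutral buoyancy requires −α(T_deep − T_surf) + β(S_deep − S_surf′) = 0.
S_surf′ = S_deep − (α/β)·ΔT = 38.63 − (2.1 × 10⁻⁴/7 × 10⁻⁴)·(-3.6) = 39.7100 psu.
Increase required: 39.7100 − 38.95 = 0.7600 psu.

39.71 psu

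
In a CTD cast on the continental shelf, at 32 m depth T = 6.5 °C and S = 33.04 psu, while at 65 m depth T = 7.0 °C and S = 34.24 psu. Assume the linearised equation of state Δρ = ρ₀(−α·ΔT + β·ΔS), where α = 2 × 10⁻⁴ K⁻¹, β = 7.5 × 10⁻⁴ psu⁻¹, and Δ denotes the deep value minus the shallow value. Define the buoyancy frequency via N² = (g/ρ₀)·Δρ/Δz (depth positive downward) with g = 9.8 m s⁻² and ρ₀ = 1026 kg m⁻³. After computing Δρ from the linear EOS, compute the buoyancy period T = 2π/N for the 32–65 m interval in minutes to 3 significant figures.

ΔT = +0.5 K, ΔS = +1.20 psu (deep − shallow).
Δρ/ρ₀ = −αΔT + βΔS = -1.00 × 10⁻⁴ + 9.00 × 10⁻⁴ = 8.00 × 10⁻⁴, so Δρ ≈ 0.8208 kg m⁻³.
N² = (g/ρ₀)·Δρ/Δz = g·(Δρ/ρ₀)/Δz = 9.8 × 8.00 × 10⁻⁴ / 33 = 2.3758 × 10⁻⁴ s⁻².
N = √(2.3758 × 10⁻⁴) = 0.015414 rad s⁻¹ → T = 2π/N = 407.63 s = 6.7938 min ≈ 6.79 min.

6.79 min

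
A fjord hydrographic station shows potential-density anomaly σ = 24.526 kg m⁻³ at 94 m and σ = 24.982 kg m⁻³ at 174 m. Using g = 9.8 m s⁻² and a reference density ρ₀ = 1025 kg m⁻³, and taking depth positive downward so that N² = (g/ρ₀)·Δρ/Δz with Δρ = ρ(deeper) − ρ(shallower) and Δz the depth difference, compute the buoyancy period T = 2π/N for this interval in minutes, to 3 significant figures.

Δρ = 1024.982 − 1024.526 = 0.456 kg m⁻³ over Δz = 174 − 94 = 80 m.
N² = (9.8/1025) × (0.456/80) = 5.4498 × 10⁻⁵ s⁻².
N = √(5.4498 × 10⁻⁵) = 7.3823 × 10⁻³ rad s⁻¹, so T = 2π/N = 851.11 s = 14.185 min ≈ 14.2 min.

14.2 min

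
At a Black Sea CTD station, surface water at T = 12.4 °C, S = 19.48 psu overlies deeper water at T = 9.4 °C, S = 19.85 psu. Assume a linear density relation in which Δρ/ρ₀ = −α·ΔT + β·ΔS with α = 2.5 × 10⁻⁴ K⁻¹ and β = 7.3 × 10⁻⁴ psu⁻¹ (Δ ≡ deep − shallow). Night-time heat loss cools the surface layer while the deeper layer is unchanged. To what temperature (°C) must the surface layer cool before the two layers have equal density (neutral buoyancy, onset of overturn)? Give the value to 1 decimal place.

Neutral buoyancy requires Δρ = 0, i.e. −α(T_deep − T_surf′) + β(S_deep − S_surf) = 0.
T_surf′ = T_deep − (β/α)·ΔS = 9.4 − (7.3 × 10⁻⁴/2.5 × 10⁻⁴)·(+0.37) = 8.320 °C.
Cooling required: 12.4 − (8.320) = 4.080 °C.

8.3 °C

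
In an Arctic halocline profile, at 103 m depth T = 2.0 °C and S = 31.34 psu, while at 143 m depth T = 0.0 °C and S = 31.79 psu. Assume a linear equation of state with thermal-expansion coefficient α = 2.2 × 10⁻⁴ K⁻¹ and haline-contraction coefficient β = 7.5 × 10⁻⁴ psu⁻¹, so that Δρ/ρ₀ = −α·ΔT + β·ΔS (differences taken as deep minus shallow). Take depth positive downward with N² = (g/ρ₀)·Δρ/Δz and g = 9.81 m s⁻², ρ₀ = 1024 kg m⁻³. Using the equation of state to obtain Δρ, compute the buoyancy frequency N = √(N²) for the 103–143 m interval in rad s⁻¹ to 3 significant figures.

ΔT = -2.0 K, ΔS = +0.45 psu (deep − shallow).
Δρ/ρ₀ = −αΔT + βΔS = 4.40 × 10⁻⁴ + 3.375 × 10⁻⁴ = 7.775 × 10⁻⁴, so Δρ ≈ 0.7962 kg m⁻³.
N² = (g/ρ₀)·Δρ/Δz = g·(Δρ/ρ₀)/Δz = 9.81 × 7.775 × 10⁻⁴ / 40 = 1.9068 × 10⁻⁴ s⁻².
N = √(1.9068 × 10⁻⁴) = 0.013809 rad s⁻¹ ≈ 0.0138 rad s⁻¹.

0.0138 rad s⁻¹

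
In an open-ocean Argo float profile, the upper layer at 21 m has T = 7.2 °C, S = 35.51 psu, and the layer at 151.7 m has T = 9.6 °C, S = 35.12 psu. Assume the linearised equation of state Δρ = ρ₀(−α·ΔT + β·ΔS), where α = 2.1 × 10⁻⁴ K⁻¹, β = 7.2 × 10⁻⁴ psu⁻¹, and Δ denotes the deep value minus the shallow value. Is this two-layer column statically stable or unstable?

unstable

ΔT = 9.6 − 7.2 = +2.4 K and ΔS = 35.12 − 35.51 = -0.39 psu (deep − shallow).
−αΔT = -5.04 × 10⁻⁴; βΔS = -2.808 × 10⁻⁴; sum Δρ/ρ₀ = -7.848 × 10⁻⁴.
Δρ/ρ₀ < 0, so Δρ < 0: deeper water is lighter → statically unstable; the column would overturn.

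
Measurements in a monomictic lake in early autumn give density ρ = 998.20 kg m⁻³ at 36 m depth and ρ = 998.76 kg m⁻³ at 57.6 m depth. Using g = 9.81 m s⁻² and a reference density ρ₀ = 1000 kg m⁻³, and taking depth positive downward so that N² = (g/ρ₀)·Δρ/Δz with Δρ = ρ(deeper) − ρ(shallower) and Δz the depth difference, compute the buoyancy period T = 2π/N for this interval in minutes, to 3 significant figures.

Δρ = 998.76 − 998.20 = 0.56 kg m⁻³ over Δz = 57.6 − 36 = 21.6 m.
N² = (9.81/1000) × (0.56/21.6) = 2.5433 × 10⁻⁴ s⁻².
N = √(2.5433 × 10⁻⁴) = 0.015948 rad s⁻¹, so T = 2π/N = 393.98 s = 6.5663 min ≈ 6.57 min.
N² > 0, so the interval is statically stable.

6.57 min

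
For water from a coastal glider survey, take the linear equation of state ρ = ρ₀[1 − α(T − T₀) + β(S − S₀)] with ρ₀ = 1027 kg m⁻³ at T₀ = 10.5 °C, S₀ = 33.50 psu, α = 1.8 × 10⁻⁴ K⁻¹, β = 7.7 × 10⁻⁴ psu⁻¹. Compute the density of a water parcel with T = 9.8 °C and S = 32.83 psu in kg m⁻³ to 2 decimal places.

1026.60 kg m⁻³

T − T₀ = -0.7 K, S − S₀ = -0.67 psu.
Bracket = 1 − α·(-0.7) + β·(-0.67) = 1 + (-3.899 × 10⁻⁴) = 0.9996101.
ρ = 1027 × 0.9996101 = 1026.60 kg m⁻³.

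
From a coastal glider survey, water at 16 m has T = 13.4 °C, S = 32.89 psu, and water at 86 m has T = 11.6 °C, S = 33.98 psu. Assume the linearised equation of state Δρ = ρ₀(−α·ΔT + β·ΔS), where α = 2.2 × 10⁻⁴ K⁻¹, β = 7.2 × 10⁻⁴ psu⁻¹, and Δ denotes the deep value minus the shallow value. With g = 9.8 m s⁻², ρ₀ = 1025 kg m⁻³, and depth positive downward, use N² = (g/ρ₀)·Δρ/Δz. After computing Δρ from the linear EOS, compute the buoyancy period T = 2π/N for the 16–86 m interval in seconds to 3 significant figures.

ΔT = -1.8 K, ΔS = +1.09 psu (deep − shallow).
Δρ/ρ₀ = −αΔT + βΔS = 3.96 × 10⁻⁴ + 7.848 × 10⁻⁴ = 1.1808 × 10⁻³, so Δρ ≈ 1.210 kg m⁻³.
N² = (g/ρ₀)·Δρ/Δz = g·(Δρ/ρ₀)/Δz = 9.8 × 1.1808 × 10⁻³ / 70 = 1.6531 × 10⁻⁴ s⁻².
N = √(1.6531 × 10⁻⁴) = 0.012857 rad s⁻¹ → T = 2π/N = 488.70 s ≈ 489 s.

489 s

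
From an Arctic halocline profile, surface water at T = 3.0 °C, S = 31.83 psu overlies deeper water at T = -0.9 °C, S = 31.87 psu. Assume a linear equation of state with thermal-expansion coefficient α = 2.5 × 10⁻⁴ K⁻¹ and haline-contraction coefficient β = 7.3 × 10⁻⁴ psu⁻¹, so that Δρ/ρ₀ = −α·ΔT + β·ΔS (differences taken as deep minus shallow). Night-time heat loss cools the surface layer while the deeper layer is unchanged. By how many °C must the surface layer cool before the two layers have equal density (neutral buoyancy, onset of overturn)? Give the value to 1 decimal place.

Neutral buoyancy requires Δρ = 0, i.e. −α(T_deep − T_surf′) + β(S_deep − S_surf) = 0.
T_surf′ = T_deep − (β/α)·ΔS = -0.9 − (7.3 × 10⁻⁴/2.5 × 10⁻⁴)·(+0.04) = -1.017 °C.
Cooling required: 3.0 − (-1.017) = 4.017 °C.

4.0 °C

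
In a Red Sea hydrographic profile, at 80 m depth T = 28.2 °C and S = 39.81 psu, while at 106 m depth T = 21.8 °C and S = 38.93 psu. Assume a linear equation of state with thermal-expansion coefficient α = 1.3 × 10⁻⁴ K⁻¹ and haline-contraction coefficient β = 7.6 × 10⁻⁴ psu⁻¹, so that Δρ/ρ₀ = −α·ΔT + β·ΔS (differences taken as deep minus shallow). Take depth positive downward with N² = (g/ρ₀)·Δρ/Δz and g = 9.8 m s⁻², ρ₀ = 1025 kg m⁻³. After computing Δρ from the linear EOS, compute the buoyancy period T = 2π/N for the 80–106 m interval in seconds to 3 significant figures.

801 s

ΔT = -6.4 K, ΔS = -0.88 psu (deep − shallow).
Δρ/ρ₀ = −αΔT + βΔS = 8.32 × 10⁻⁴ − 6.688 × 10⁻⁴ = 1.632 × 10⁻⁴, so Δρ ≈ 0.1673 kg m⁻³.
N² = (g/ρ₀)·Δρ/Δz = g·(Δρ/ρ₀)/Δz = 9.8 × 1.632 × 10⁻⁴ / 26 = 6.1514 × 10⁻⁵ s⁻².
N = √(6.1514 × 10⁻⁵) = 7.8431 × 10⁻³ rad s⁻¹ → T = 2π/N = 801.11 s ≈ 801 s.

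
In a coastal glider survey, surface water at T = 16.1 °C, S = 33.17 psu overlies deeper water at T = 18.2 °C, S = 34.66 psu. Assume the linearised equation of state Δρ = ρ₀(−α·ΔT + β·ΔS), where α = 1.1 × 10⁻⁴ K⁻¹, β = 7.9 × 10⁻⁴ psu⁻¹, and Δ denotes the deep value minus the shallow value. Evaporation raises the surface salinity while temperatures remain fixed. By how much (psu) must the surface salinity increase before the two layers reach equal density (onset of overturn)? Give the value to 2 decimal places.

1.20 psu

Neutral buoyancy requires −α(T_deep − T_surf) + β(S_deep − S_surf′) = 0.
S_surf′ = S_deep − (α/β)·ΔT = 34.66 − (1.1 × 10⁻⁴/7.9 × 10⁻⁴)·(+2.1) = 34.3676 psu.
Increase required: 34.3676 − 33.17 = 1.1976 psu.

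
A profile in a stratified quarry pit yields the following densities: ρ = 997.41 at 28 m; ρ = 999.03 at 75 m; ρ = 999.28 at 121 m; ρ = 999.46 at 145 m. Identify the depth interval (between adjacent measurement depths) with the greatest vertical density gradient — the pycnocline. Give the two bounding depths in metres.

Compute the density gradient over each adjacent pair:
  28–75 m: Δρ/Δz = 1.62/47 = 0.034 kg m⁻⁴
  75–121 m: Δρ/Δz = 0.25/46 = 5.4 × 10⁻³ kg m⁻⁴
  121–145 m: Δρ/Δz = 0.18/24 = 7.5 × 10⁻³ kg m⁻⁴
The largest gradient is in the 28–75 m interval — the pycnocline.

28–75 m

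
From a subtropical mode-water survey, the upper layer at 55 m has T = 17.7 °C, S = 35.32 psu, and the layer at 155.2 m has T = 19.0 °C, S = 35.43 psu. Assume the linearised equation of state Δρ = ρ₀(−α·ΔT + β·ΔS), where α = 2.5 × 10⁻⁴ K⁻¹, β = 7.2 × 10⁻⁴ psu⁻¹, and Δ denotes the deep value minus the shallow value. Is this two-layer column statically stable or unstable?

ΔT = 19.0 − 17.7 = +1.3 K and ΔS = 35.43 − 35.32 = +0.11 psu (deep − shallow).
−αΔT = -3.25 × 10⁻⁴; βΔS = 7.92 × 10⁻⁵; sum Δρ/ρ₀ = -2.458 × 10⁻⁴.
Δρ/ρ₀ < 0, so Δρ < 0: deeper water is lighter → statically unstable; the column would overturn.

unstable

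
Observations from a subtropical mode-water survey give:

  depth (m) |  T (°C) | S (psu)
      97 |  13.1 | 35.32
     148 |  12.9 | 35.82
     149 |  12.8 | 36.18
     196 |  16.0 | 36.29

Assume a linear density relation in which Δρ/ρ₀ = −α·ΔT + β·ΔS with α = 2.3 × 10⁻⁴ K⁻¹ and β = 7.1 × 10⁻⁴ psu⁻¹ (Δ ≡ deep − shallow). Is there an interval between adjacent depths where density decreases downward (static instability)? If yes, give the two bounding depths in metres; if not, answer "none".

149–196 m

Evaluate Δρ/ρ₀ = −αΔT + βΔS across each adjacent pair:
  97–148 m: −αΔT+βΔS = −(2.3 × 10⁻⁴)(-0.2)+(7.1 × 10⁻⁴)(+0.50) = 4.0 × 10⁻⁴ → stable
  148–149 m: −αΔT+βΔS = −(2.3 × 10⁻⁴)(-0.1)+(7.1 × 10⁻⁴)(+0.36) = 2.8 × 10⁻⁴ → stable
  149–196 m: −αΔT+βΔS = −(2.3 × 10⁻⁴)(+3.2)+(7.1 × 10⁻⁴)(+0.11) = -6.6 × 10⁻⁴ → UNSTABLE
The 149–196 m interval has Δρ < 0: lighter water underlies denser water.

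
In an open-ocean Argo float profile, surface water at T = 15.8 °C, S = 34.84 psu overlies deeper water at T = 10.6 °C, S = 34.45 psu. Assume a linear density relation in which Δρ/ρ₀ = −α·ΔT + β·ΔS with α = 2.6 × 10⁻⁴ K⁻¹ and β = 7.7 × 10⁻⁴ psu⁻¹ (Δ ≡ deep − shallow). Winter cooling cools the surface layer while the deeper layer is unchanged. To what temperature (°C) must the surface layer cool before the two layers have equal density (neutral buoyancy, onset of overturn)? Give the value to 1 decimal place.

11.8 °C

Neutral buoyancy requires Δρ = 0, i.e. −α(T_deep − T_surf′) + β(S_deep − S_surf) = 0.
T_surf′ = T_deep − (β/α)·ΔS = 10.6 − (7.7 × 10⁻⁴/2.6 × 10⁻⁴)·(-0.39) = 11.755 °C.
Cooling required: 15.8 − (11.755) = 4.045 °C.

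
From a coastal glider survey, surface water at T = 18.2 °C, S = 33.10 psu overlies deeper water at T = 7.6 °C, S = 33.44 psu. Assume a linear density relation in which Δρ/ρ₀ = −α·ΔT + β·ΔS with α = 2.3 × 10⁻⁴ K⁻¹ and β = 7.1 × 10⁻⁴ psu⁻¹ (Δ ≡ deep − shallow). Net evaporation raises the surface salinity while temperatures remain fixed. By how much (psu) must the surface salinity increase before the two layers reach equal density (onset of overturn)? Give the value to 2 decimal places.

Neutral buoyancy requires −α(T_deep − T_surf) + β(S_deep − S_surf′) = 0.
S_surf′ = S_deep − (α/β)·ΔT = 33.44 − (2.3 × 10⁻⁴/7.1 × 10⁻⁴)·(-10.6) = 36.8738 psu.
Increase required: 36.8738 − 33.10 = 3.7738 psu.

3.77 psu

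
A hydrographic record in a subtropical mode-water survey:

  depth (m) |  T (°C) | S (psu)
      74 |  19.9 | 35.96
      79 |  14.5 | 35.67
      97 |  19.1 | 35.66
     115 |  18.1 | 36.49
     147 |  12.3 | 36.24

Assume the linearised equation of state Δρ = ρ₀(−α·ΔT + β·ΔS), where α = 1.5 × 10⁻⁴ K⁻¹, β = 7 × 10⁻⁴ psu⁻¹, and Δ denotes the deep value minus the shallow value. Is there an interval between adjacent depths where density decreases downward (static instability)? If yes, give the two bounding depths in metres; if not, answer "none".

79–97 m

Evaluate Δρ/ρ₀ = −αΔT + βΔS across each adjacent pair:
  74–79 m: −αΔT+βΔS = −(1.5 × 10⁻⁴)(-5.4)+(7 × 10⁻⁴)(-0.29) = 6.1 × 10⁻⁴ → stable
  79–97 m: −αΔT+βΔS = −(1.5 × 10⁻⁴)(+4.6)+(7 × 10⁻⁴)(-0.01) = -7.0 × 10⁻⁴ → UNSTABLE
  97–115 m: −αΔT+βΔS = −(1.5 × 10⁻⁴)(-1.0)+(7 × 10⁻⁴)(+0.83) = 7.3 × 10⁻⁴ → stable
  115–147 m: −αΔT+βΔS = −(1.5 × 10⁻⁴)(-5.8)+(7 × 10⁻⁴)(-0.25) = 6.9 × 10⁻⁴ → stable
The 79–97 m interval has Δρ < 0: lighter water underlies denser water.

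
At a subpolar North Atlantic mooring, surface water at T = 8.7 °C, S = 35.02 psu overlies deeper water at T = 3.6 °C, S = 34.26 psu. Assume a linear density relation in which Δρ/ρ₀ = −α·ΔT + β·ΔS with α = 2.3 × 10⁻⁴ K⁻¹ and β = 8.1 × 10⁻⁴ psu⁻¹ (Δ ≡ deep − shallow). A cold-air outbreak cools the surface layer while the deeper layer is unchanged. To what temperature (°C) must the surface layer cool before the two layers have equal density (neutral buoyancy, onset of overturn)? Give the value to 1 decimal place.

6.3 °C

Neutral buoyancy requires Δρ = 0, i.e. −α(T_deep − T_surf′) + β(S_deep − S_surf) = 0.
T_surf′ = T_deep − (β/α)·ΔS = 3.6 − (8.1 × 10⁻⁴/2.3 × 10⁻⁴)·(-0.76) = 6.277 °C.
Cooling required: 8.7 − (6.277) = 2.423 °C.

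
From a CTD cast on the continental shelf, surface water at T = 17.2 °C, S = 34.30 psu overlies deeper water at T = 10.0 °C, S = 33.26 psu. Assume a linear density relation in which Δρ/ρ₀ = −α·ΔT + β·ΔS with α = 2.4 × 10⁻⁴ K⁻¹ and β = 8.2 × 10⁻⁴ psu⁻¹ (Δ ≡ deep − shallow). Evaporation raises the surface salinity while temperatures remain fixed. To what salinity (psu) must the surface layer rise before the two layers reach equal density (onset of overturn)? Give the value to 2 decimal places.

Neutral buoyancy requires −α(T_deep − T_surf) + β(S_deep − S_surf′) = 0.
S_surf′ = S_deep − (α/β)·ΔT = 33.26 − (2.4 × 10⁻⁴/8.2 × 10⁻⁴)·(-7.2) = 35.3673 psu.
Increase required: 35.3673 − 34.30 = 1.0673 psu.

35.37 psu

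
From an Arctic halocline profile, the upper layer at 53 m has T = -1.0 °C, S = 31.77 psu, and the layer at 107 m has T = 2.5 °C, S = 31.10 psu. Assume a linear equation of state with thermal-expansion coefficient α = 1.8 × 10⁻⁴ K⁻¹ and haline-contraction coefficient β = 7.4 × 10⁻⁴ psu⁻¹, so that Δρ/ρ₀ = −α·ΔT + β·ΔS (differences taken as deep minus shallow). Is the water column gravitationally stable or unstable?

unstable

ΔT = 2.5 − -1.0 = +3.5 K and ΔS = 31.10 − 31.77 = -0.67 psu (deep − shallow).
−αΔT = -6.30 × 10⁻⁴; βΔS = -4.958 × 10⁻⁴; sum Δρ/ρ₀ = -1.1258 × 10⁻³.
Δρ/ρ₀ < 0, so Δρ < 0: deeper water is lighter → statically unstable; the column would overturn.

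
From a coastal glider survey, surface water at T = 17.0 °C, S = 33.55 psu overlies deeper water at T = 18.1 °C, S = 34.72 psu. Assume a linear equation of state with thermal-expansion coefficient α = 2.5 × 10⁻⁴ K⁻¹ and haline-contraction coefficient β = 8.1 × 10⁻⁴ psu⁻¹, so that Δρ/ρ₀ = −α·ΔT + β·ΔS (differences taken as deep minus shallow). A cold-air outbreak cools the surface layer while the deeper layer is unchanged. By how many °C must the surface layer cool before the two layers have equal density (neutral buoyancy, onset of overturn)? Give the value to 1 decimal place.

Neutral buoyancy requires Δρ = 0, i.e. −α(T_deep − T_surf′) + β(S_deep − S_surf) = 0.
T_surf′ = T_deep − (β/α)·ΔS = 18.1 − (8.1 × 10⁻⁴/2.5 × 10⁻⁴)·(+1.17) = 14.309 °C.
Cooling required: 17.0 − (14.309) = 2.691 °C.

2.7 °C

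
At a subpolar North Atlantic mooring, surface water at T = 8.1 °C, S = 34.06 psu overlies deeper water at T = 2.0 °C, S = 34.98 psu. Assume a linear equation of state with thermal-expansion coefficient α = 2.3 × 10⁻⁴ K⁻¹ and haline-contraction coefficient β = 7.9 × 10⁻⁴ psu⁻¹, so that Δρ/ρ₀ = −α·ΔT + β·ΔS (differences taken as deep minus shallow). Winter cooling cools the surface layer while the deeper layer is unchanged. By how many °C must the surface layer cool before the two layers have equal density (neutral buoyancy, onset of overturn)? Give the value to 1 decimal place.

9.3 °C

Neutral buoyancy requires Δρ = 0, i.e. −α(T_deep − T_surf′) + β(S_deep − S_surf) = 0.
T_surf′ = T_deep − (β/α)·ΔS = 2.0 − (7.9 × 10⁻⁴/2.3 × 10⁻⁴)·(+0.92) = -1.160 °C.
Cooling required: 8.1 − (-1.160) = 9.260 °C.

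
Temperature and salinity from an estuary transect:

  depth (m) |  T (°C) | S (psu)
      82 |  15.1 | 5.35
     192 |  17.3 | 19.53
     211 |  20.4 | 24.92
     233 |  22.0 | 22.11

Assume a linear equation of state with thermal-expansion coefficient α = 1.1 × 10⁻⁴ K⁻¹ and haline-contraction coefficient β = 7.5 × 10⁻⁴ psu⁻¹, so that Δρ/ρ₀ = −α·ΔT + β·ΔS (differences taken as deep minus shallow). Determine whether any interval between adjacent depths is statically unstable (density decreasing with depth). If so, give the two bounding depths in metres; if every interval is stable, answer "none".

211–233 m

Evaluate Δρ/ρ₀ = −αΔT + βΔS across each adjacent pair:
  82–192 m: −αΔT+βΔS = −(1.1 × 10⁻⁴)(+2.2)+(7.5 × 10⁻⁴)(+14.18) = 0.010 → stable
  192–211 m: −αΔT+βΔS = −(1.1 × 10⁻⁴)(+3.1)+(7.5 × 10⁻⁴)(+5.39) = 3.7 × 10⁻³ → stable
  211–233 m: −αΔT+βΔS = −(1.1 × 10⁻⁴)(+1.6)+(7.5 × 10⁻⁴)(-2.81) = -2.3 × 10⁻³ → UNSTABLE
The 211–233 m interval has Δρ < 0: lighter water underlies denser water.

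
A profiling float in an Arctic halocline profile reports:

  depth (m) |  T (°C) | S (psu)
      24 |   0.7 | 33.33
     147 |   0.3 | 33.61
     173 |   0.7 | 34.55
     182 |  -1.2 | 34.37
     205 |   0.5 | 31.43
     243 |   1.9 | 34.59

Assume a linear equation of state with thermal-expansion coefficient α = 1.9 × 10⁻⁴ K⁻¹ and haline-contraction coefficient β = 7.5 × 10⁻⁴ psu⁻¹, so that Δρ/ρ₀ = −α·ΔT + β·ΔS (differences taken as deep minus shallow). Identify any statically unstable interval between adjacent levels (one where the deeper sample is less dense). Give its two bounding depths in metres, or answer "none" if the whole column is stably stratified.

Evaluate Δρ/ρ₀ = −αΔT + βΔS across each adjacent pair:
  24–147 m: −αΔT+βΔS = −(1.9 × 10⁻⁴)(-0.4)+(7.5 × 10⁻⁴)(+0.28) = 2.9 × 10⁻⁴ → stable
  147–173 m: −αΔT+βΔS = −(1.9 × 10⁻⁴)(+0.4)+(7.5 × 10⁻⁴)(+0.94) = 6.3 × 10⁻⁴ → stable
  173–182 m: −αΔT+βΔS = −(1.9 × 10⁻⁴)(-1.9)+(7.5 × 10⁻⁴)(-0.18) = 2.3 × 10⁻⁴ → stable
  182–205 m: −αΔT+βΔS = −(1.9 × 10⁻⁴)(+1.7)+(7.5 × 10⁻⁴)(-2.94) = -2.5 × 10⁻³ → UNSTABLE
  205–243 m: −αΔT+βΔS = −(1.9 × 10⁻⁴)(+1.4)+(7.5 × 10⁻⁴)(+3.16) = 2.1 × 10⁻³ → stable
The 182–205 m interval has Δρ < 0: lighter water underlies denser water.

182–205 m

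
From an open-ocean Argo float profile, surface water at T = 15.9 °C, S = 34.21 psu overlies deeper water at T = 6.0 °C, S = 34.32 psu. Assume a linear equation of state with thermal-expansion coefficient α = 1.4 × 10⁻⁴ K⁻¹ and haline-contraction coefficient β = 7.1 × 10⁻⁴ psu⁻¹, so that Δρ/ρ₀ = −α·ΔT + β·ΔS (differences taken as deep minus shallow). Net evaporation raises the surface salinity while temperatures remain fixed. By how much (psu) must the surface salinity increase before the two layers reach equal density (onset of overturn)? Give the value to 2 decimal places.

2.06 psu

Neutral buoyancy requires −α(T_deep − T_surf) + β(S_deep − S_surf′) = 0.
S_surf′ = S_deep − (α/β)·ΔT = 34.32 − (1.4 × 10⁻⁴/7.1 × 10⁻⁴)·(-9.9) = 36.2721 psu.
Increase required: 36.2721 − 34.21 = 2.0621 psu.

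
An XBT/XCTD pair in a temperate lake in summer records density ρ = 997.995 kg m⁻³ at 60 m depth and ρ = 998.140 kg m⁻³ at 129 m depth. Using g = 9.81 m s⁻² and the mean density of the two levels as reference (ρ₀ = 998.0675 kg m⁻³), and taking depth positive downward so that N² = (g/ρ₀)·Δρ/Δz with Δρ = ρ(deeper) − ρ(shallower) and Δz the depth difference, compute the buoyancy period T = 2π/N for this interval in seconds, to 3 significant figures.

1.38 × 10³ s

Δρ = 998.140 − 997.995 = 0.145 kg m⁻³ over Δz = 129 − 60 = 69 m.
N² = (9.81/998.0675) × (0.145/69) = 2.0655 × 10⁻⁵ s⁻².
N = √(2.0655 × 10⁻⁵) = 4.5448 × 10⁻³ rad s⁻¹, so T = 2π/N = 1.3825 × 10³ s ≈ 1.38 × 10³ s.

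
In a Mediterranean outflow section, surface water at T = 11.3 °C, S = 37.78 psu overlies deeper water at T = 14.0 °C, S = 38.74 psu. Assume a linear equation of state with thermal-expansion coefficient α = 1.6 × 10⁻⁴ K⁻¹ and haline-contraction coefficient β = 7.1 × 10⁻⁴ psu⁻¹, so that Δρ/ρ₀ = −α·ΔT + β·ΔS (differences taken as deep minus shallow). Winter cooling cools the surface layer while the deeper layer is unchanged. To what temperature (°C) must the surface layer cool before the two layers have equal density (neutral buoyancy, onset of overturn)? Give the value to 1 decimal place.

9.7 °C

Neutral buoyancy requires Δρ = 0, i.e. −α(T_deep − T_surf′) + β(S_deep − S_surf) = 0.
T_surf′ = T_deep − (β/α)·ΔS = 14.0 − (7.1 × 10⁻⁴/1.6 × 10⁻⁴)·(+0.96) = 9.740 °C.
Cooling required: 11.3 − (9.740) = 1.560 °C.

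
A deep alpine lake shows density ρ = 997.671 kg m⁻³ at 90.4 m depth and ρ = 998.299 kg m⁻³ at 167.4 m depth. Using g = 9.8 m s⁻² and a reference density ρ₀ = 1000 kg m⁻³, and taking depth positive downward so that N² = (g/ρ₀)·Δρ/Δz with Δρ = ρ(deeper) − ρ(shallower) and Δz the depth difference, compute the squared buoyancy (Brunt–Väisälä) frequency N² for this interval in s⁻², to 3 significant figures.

Δρ = 998.299 − 997.671 = 0.628 kg m⁻³ over Δz = 167.4 − 90.4 = 77 m.
N² = (9.8/1000) × (0.628/77) = 7.9927 × 10⁻⁵ s⁻² ≈ 7.99 × 10⁻⁵ s⁻².

7.99 × 10⁻⁵ s⁻²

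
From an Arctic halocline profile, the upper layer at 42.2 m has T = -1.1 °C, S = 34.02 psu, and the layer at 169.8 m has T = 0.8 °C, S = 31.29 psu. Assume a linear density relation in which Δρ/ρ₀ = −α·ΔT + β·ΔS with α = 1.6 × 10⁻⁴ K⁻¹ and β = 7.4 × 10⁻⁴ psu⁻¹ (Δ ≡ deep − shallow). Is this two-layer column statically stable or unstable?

unstable

ΔT = 0.8 − -1.1 = +1.9 K and ΔS = 31.29 − 34.02 = -2.73 psu (deep − shallow).
−αΔT = -3.04 × 10⁻⁴; βΔS = -2.0202 × 10⁻³; sum Δρ/ρ₀ = -2.3242 × 10⁻³.
Δρ/ρ₀ < 0, so Δρ < 0: deeper water is lighter → statically unstable; the column would overturn.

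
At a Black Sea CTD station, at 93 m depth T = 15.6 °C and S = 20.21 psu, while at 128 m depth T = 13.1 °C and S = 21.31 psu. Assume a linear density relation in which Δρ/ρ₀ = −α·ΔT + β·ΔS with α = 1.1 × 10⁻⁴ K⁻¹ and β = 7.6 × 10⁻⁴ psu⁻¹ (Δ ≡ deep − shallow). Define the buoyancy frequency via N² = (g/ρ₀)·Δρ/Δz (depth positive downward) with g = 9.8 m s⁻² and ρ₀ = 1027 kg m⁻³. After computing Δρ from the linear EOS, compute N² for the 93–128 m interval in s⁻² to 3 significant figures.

3.11 × 10⁻⁴ s⁻²

ΔT = -2.5 K, ΔS = +1.10 psu (deep − shallow).
Δρ/ρ₀ = −αΔT + βΔS = 2.75 × 10⁻⁴ + 8.36 × 10⁻⁴ = 1.111 × 10⁻³, so Δρ ≈ 1.141 kg m⁻³.
N² = (g/ρ₀)·Δρ/Δz = g·(Δρ/ρ₀)/Δz = 9.8 × 1.111 × 10⁻³ / 35 = 3.1108 × 10⁻⁴ s⁻² ≈ 3.11 × 10⁻⁴ s⁻².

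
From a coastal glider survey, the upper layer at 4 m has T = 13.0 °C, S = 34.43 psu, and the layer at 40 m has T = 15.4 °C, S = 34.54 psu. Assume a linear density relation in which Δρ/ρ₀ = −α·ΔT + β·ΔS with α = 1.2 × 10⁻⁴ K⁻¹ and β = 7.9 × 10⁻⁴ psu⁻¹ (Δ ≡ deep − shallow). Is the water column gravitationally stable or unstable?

ΔT = 15.4 − 13.0 = +2.4 K and ΔS = 34.54 − 34.43 = +0.11 psu (deep − shallow).
−αΔT = -2.88 × 10⁻⁴; βΔS = 8.69 × 10⁻⁵; sum Δρ/ρ₀ = -2.011 × 10⁻⁴.
Δρ/ρ₀ < 0, so Δρ < 0: deeper water is lighter → statically unstable; the column would overturn.

unstable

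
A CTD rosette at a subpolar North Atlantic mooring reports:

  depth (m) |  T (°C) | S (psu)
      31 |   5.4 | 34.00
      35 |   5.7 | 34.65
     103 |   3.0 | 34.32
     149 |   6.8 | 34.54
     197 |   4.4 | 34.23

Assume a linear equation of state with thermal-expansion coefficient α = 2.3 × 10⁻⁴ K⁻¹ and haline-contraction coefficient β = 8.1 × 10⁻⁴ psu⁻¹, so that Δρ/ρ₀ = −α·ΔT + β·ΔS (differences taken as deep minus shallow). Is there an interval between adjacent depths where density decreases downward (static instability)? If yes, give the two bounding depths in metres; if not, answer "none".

103–149 m

Evaluate Δρ/ρ₀ = −αΔT + βΔS across each adjacent pair:
  31–35 m: −αΔT+βΔS = −(2.3 × 10⁻⁴)(+0.3)+(8.1 × 10⁻⁴)(+0.65) = 4.6 × 10⁻⁴ → stable
  35–103 m: −αΔT+βΔS = −(2.3 × 10⁻⁴)(-2.7)+(8.1 × 10⁻⁴)(-0.33) = 3.5 × 10⁻⁴ → stable
  103–149 m: −αΔT+βΔS = −(2.3 × 10⁻⁴)(+3.8)+(8.1 × 10⁻⁴)(+0.22) = -7.0 × 10⁻⁴ → UNSTABLE
  149–197 m: −αΔT+βΔS = −(2.3 × 10⁻⁴)(-2.4)+(8.1 × 10⁻⁴)(-0.31) = 3.0 × 10⁻⁴ → stable
The 103–149 m interval has Δρ < 0: lighter water underlies denser water.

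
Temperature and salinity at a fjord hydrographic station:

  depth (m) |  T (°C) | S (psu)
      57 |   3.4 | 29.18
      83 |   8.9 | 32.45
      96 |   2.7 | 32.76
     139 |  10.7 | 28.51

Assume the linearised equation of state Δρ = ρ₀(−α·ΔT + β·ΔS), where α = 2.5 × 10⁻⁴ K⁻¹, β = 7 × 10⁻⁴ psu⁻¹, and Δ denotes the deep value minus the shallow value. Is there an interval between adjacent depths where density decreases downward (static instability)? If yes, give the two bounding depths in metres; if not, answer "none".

Evaluate Δρ/ρ₀ = −αΔT + βΔS across each adjacent pair:
  57–83 m: −αΔT+βΔS = −(2.5 × 10⁻⁴)(+5.5)+(7 × 10⁻⁴)(+3.27) = 9.1 × 10⁻⁴ → stable
  83–96 m: −αΔT+βΔS = −(2.5 × 10⁻⁴)(-6.2)+(7 × 10⁻⁴)(+0.31) = 1.8 × 10⁻³ → stable
  96–139 m: −αΔT+βΔS = −(2.5 × 10⁻⁴)(+8.0)+(7 × 10⁻⁴)(-4.25) = -5.0 × 10⁻³ → UNSTABLE
The 96–139 m interval has Δρ < 0: lighter water underlies denser water.

96–139 m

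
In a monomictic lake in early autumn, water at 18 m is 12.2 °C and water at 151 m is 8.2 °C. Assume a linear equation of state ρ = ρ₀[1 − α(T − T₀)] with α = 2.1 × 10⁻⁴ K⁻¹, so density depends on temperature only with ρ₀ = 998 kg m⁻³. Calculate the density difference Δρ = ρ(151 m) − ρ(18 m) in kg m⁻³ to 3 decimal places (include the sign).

+0.838 kg m⁻³

ΔT = -4.0 K, Δρ/ρ₀ = −αΔT = 8.40 × 10⁻⁴.
Δρ = 998 × (8.40 × 10⁻⁴) = +0.838 kg m⁻³.
Positive Δρ: denser below, stable.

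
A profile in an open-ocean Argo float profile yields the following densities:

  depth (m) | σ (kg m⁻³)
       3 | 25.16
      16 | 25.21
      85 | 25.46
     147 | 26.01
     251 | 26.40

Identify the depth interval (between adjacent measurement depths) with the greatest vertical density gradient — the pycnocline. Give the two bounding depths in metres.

85–147 m

Compute the density gradient over each adjacent pair:
  3–16 m: Δρ/Δz = 0.05/13 = 3.8 × 10⁻³ kg m⁻⁴
  16–85 m: Δρ/Δz = 0.25/69 = 3.6 × 10⁻³ kg m⁻⁴
  85–147 m: Δρ/Δz = 0.55/62 = 8.9 × 10⁻³ kg m⁻⁴
  147–251 m: Δρ/Δz = 0.39/104 = 3.8 × 10⁻³ kg m⁻⁴
The largest gradient is in the 85–147 m interval — the pycnocline.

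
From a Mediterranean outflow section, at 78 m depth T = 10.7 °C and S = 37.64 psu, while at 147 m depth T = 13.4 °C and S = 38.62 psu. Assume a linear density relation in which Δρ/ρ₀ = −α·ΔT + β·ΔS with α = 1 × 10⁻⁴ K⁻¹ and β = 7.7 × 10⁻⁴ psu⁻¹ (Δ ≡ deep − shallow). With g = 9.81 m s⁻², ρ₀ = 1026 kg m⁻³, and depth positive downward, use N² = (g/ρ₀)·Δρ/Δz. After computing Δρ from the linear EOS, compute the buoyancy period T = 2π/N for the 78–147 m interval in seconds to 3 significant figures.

757 s

ΔT = +2.7 K, ΔS = +0.98 psu (deep − shallow).
Δρ/ρ₀ = −αΔT + βΔS = -2.70 × 10⁻⁴ + 7.546 × 10⁻⁴ = 4.846 × 10⁻⁴, so Δρ ≈ 0.4972 kg m⁻³.
N² = (g/ρ₀)·Δρ/Δz = g·(Δρ/ρ₀)/Δz = 9.81 × 4.846 × 10⁻⁴ / 69 = 6.8897 × 10⁻⁵ s⁻².
N = √(6.8897 × 10⁻⁵) = 8.3004 × 10⁻³ rad s⁻¹ → T = 2π/N = 756.97 s ≈ 757 s.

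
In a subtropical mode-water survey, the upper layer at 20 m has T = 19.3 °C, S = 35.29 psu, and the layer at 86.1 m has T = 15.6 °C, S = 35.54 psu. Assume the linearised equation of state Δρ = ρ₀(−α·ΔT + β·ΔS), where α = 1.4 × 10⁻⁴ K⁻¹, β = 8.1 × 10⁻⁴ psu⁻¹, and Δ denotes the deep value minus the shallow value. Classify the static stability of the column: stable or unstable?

stable

ΔT = 15.6 − 19.3 = -3.7 K and ΔS = 35.54 − 35.29 = +0.25 psu (deep − shallow).
−αΔT = 5.18 × 10⁻⁴; βΔS = 2.025 × 10⁻⁴; sum Δρ/ρ₀ = 7.205 × 10⁻⁴.
Δρ/ρ₀ > 0, so Δρ > 0: deeper water is denser → statically stable.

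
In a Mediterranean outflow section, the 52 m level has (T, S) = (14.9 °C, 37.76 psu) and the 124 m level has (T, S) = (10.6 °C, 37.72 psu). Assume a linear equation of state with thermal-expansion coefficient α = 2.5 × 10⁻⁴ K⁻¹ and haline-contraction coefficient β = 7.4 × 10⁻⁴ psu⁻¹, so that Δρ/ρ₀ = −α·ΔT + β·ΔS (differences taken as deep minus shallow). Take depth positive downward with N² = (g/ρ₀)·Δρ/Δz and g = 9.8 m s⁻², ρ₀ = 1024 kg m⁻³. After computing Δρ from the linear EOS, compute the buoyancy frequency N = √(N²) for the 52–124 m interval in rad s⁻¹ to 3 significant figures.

ΔT = -4.3 K, ΔS = -0.04 psu (deep − shallow).
Δρ/ρ₀ = −αΔT + βΔS = 1.075 × 10⁻³ − 2.96 × 10⁻⁵ = 1.0454 × 10⁻³, so Δρ ≈ 1.070 kg m⁻³.
N² = (g/ρ₀)·Δρ/Δz = g·(Δρ/ρ₀)/Δz = 9.8 × 1.0454 × 10⁻³ / 72 = 1.4229 × 10⁻⁴ s⁻².
N = √(1.4229 × 10⁻⁴) = 0.011929 rad s⁻¹ ≈ 0.0119 rad s⁻¹.

0.0119 rad s⁻¹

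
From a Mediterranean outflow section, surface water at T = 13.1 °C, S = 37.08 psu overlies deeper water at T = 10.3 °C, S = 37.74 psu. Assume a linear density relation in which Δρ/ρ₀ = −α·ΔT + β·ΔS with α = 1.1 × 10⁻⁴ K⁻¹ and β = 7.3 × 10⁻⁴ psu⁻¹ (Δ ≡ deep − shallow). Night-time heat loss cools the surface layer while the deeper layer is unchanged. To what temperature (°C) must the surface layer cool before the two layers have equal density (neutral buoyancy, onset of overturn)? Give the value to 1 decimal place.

Neutral buoyancy requires Δρ = 0, i.e. −α(T_deep − T_surf′) + β(S_deep − S_surf) = 0.
T_surf′ = T_deep − (β/α)·ΔS = 10.3 − (7.3 × 10⁻⁴/1.1 × 10⁻⁴)·(+0.66) = 5.920 °C.
Cooling required: 13.1 − (5.920) = 7.180 °C.

5.9 °C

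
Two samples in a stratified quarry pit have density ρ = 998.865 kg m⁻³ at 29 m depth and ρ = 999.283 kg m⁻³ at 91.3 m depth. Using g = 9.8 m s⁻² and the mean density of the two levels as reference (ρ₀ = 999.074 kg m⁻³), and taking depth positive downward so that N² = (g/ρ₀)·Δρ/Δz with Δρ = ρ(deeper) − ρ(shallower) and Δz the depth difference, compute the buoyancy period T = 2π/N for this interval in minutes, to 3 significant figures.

Δρ = 999.283 − 998.865 = 0.418 kg m⁻³ over Δz = 91.3 − 29 = 62.3 m.
N² = (9.8/999.074) × (0.418/62.3) = 6.5814 × 10⁻⁵ s⁻².
N = √(6.5814 × 10⁻⁵) = 8.1126 × 10⁻³ rad s⁻¹, so T = 2π/N = 774.50 s = 12.908 min ≈ 12.9 min.

12.9 min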